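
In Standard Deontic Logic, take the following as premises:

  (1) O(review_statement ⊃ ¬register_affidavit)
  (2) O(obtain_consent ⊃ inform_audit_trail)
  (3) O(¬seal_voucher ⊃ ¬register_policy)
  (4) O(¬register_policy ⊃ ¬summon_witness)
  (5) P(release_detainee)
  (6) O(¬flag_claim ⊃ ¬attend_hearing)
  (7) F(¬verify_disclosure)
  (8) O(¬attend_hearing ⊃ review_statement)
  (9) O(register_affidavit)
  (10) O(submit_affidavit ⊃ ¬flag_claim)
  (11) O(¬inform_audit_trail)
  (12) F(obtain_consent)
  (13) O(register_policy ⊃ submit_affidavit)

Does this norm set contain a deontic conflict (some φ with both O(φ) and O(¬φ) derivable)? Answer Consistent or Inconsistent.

Consistent

Premise 2 is O(obtain_consent ⊃ inform_audit_trail), but O(obtain_consent) is not derivable from the premises, so it does not yield O(inform_audit_trail).
So O(inform_audit_trail) is not derivable, and the apparent clash with O(¬inform_audit_trail) does not arise.
A world satisfying every obligation exists (e.g. attend_hearing=true, flag_claim=true, inform_audit_trail=false, obtain_consent=false, register_affidavit=true, register_policy=false, release_detainee=false, review_statement=false, seal_voucher=false, submit_affidavit=false, summon_witness=false, verify_disclosure=true); no atom is both obligatory and forbidden, so the set is consistent.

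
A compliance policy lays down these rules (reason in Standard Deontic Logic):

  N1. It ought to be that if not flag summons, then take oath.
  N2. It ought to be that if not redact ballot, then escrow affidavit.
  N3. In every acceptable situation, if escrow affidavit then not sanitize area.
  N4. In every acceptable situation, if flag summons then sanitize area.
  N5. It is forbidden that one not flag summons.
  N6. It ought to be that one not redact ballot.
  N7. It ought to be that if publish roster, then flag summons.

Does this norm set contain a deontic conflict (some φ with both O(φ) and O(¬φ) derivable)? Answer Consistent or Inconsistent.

Inconsistent

F(¬flag_summons) at premise 5 means O(flag_summons).
From O(flag_summons) and premise 4, O(flag_summons → sanitize_area), we obtain O(sanitize_area).
Premise 3 is O(escrow_affidavit → ¬sanitize_area); contrapositively O(sanitize_area → ¬escrow_affidavit). Since O(sanitize_area) holds, K gives O(¬escrow_affidavit).
Premise 2 is O(¬redact_ballot → escrow_affidavit); contrapositively O(¬escrow_affidavit → redact_ballot). Since O(¬escrow_affidavit) holds, K gives O(redact_ballot).
However, premise 6 gives O(¬redact_ballot).
We now have both O(redact_ballot) and O(¬redact_ballot) — redact_ballot is simultaneously obligatory and forbidden, violating the D-axiom.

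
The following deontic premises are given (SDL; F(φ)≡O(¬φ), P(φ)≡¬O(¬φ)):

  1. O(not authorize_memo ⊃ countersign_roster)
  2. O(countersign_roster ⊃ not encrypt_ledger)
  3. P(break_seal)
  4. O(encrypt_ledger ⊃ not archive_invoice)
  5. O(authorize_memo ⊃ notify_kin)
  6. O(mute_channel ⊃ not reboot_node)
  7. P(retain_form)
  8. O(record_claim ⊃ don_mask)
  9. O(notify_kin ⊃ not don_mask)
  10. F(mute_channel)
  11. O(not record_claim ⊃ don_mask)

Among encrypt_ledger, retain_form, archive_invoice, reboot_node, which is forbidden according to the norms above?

By case analysis on not record_claim: premise 11 gives O(not record_claim ⊃ don_mask) and premise 8 gives O(record_claim ⊃ don_mask), so O(don_mask) either way.
The contrapositive of premise 9 (O(notify_kin ⊃ not don_mask)) is O(don_mask ⊃ not notify_kin), and O(don_mask) is already established, so O(not notify_kin).
Premise 5 is O(authorize_memo ⊃ notify_kin); contrapositively O(not notify_kin ⊃ not authorize_memo). Since O(not notify_kin) holds, K gives O(not authorize_memo).
With premise 1, O(not authorize_memo ⊃ countersign_roster), the K-axiom yields O(countersign_roster).
With premise 2, O(countersign_roster ⊃ not encrypt_ledger), the K-axiom yields O(not encrypt_ledger).
So O(not encrypt_ledger) holds, i.e. encrypt_ledger is forbidden. None of the other listed options is forbidden under the premises.

encrypt_ledger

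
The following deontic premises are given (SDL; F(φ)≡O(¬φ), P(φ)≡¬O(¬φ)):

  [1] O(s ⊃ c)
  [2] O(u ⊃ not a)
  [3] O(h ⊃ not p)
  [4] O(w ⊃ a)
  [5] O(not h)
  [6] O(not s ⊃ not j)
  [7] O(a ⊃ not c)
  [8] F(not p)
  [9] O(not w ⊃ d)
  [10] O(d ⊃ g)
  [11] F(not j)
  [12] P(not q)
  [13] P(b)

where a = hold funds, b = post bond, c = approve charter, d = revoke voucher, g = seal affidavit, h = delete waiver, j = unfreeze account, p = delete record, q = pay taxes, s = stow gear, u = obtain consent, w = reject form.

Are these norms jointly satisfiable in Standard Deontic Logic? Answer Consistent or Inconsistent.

Consistent

Premise 3 is O(h ⊃ not p), but O(h) is not derivable from the premises, so it does not yield O(not p).
So O(not p) is not derivable, and the apparent clash with O(p) does not arise.
A world satisfying every obligation exists (e.g. a=false, b=false, c=true, d=true, g=true, h=false, j=true, p=true, q=false, s=true, u=false, w=false); no atom is both obligatory and forbidden, so the set is consistent.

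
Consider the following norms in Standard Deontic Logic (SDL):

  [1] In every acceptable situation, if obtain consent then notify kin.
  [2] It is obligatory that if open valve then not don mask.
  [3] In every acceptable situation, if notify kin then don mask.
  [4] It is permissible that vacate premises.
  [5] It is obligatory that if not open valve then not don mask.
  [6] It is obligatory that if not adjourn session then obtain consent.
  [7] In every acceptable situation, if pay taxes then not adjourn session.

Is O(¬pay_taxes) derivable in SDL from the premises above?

Yes

Premises 2 and 5 cover both cases: O(open_valve → ¬don_mask) and O(¬open_valve → ¬don_mask). Since open_valve ∨ ¬open_valve is a tautology, O(¬don_mask) follows.
Premise 3 is O(notify_kin → don_mask); contrapositively O(¬don_mask → ¬notify_kin). Since O(¬don_mask) holds, K gives O(¬notify_kin).
Premise 1, O(obtain_consent → notify_kin), contraposes to O(¬notify_kin → ¬obtain_consent); with O(¬notify_kin) we get O(¬obtain_consent).
Premise 6, O(¬adjourn_session → obtain_consent), contraposes to O(¬obtain_consent → adjourn_session); with O(¬obtain_consent) we get O(adjourn_session).
Premise 7, O(pay_taxes → ¬adjourn_session), contraposes to O(adjourn_session → ¬pay_taxes); with O(adjourn_session) we get O(¬pay_taxes).
Premise 4 does not contribute to this derivation.
So O(¬pay_taxes) follows.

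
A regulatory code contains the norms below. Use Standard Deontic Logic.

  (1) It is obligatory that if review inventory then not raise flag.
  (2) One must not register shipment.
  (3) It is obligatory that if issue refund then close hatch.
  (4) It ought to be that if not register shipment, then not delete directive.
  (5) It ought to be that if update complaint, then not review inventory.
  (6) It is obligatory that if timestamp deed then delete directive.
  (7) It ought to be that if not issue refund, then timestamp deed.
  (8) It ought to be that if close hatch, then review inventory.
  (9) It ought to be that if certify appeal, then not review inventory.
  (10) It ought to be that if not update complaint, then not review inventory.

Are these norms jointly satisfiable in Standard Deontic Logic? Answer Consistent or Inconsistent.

Inconsistent

Premises 10 and 5 are O(¬update_complaint → ¬review_inventory) and O(update_complaint → ¬review_inventory); every ideal world satisfies ¬update_complaint or update_complaint, so in either case ¬review_inventory holds — hence O(¬review_inventory).
Premise 8, O(close_hatch → review_inventory), contraposes to O(¬review_inventory → ¬close_hatch); with O(¬review_inventory) we get O(¬close_hatch).
The contrapositive of premise 3 (O(issue_refund → close_hatch)) is O(¬close_hatch → ¬issue_refund), and O(¬close_hatch) is already established, so O(¬issue_refund).
Applying K to premise 7 (O(¬issue_refund → timestamp_deed)) and O(¬issue_refund) yields O(timestamp_deed).
Applying K to premise 6 (O(timestamp_deed → delete_directive)) and O(timestamp_deed) yields O(delete_directive).
The contrapositive of premise 4 (O(¬register_shipment → ¬delete_directive)) is O(delete_directive → register_shipment), and O(delete_directive) is already established, so O(register_shipment).
Yet premise 2 is F(register_shipment), i.e. O(¬register_shipment).
We now have both O(register_shipment) and O(¬register_shipment) — register_shipment is simultaneously obligatory and forbidden, violating the D-axiom.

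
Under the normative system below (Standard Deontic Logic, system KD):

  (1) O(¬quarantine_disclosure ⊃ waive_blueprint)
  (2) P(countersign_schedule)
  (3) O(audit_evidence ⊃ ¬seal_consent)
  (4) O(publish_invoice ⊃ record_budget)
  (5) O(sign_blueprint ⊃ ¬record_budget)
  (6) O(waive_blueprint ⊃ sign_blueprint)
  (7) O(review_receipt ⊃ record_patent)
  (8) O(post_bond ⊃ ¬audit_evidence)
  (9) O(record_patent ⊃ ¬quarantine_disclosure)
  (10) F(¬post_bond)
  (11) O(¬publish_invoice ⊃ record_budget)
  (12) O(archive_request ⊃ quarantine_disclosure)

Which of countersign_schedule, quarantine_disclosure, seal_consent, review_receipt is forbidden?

Premises 4 and 11 are O(publish_invoice ⊃ record_budget) and O(¬publish_invoice ⊃ record_budget); every ideal world satisfies publish_invoice or ¬publish_invoice, so in either case record_budget holds — hence O(record_budget).
The contrapositive of premise 5 (O(sign_blueprint ⊃ ¬record_budget)) is O(record_budget ⊃ ¬sign_blueprint), and O(record_budget) is already established, so O(¬sign_blueprint).
Premise 6, O(waive_blueprint ⊃ sign_blueprint), contraposes to O(¬sign_blueprint ⊃ ¬waive_blueprint); with O(¬sign_blueprint) we get O(¬waive_blueprint).
Premise 1 is O(¬quarantine_disclosure ⊃ waive_blueprint); contrapositively O(¬waive_blueprint ⊃ quarantine_disclosure). Since O(¬waive_blueprint) holds, K gives O(quarantine_disclosure).
Premise 9, O(record_patent ⊃ ¬quarantine_disclosure), contraposes to O(quarantine_disclosure ⊃ ¬record_patent); with O(quarantine_disclosure) we get O(¬record_patent).
Premise 7, O(review_receipt ⊃ record_patent), contraposes to O(¬record_patent ⊃ ¬review_receipt); with O(¬record_patent) we get O(¬review_receipt).
So O(¬review_receipt) holds, i.e. review_receipt is forbidden. None of the other listed options is forbidden under the premises.

review_receipt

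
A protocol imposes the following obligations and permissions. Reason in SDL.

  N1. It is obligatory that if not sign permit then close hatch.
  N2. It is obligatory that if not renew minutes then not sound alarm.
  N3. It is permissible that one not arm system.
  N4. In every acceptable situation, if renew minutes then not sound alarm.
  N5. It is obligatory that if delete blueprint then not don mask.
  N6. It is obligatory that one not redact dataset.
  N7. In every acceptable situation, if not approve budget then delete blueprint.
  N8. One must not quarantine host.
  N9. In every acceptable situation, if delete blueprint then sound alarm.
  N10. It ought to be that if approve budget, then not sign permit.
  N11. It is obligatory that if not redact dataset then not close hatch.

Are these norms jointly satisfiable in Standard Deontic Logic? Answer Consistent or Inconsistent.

Inconsistent

Premises 4 and 2 are O(renew_minutes → ¬sound_alarm) and O(¬renew_minutes → ¬sound_alarm); every ideal world satisfies renew_minutes or ¬renew_minutes, so in either case ¬sound_alarm holds — hence O(¬sound_alarm).
The contrapositive of premise 9 (O(delete_blueprint → sound_alarm)) is O(¬sound_alarm → ¬delete_blueprint), and O(¬sound_alarm) is already established, so O(¬delete_blueprint).
The contrapositive of premise 7 (O(¬approve_budget → delete_blueprint)) is O(¬delete_blueprint → approve_budget), and O(¬delete_blueprint) is already established, so O(approve_budget).
Applying K to premise 10 (O(approve_budget → ¬sign_permit)) and O(approve_budget) yields O(¬sign_permit).
With premise 1, O(¬sign_permit → close_hatch), the K-axiom yields O(close_hatch).
Premise 11, O(¬redact_dataset → ¬close_hatch), contraposes to O(close_hatch → redact_dataset); with O(close_hatch) we get O(redact_dataset).
Yet premise 6 states O(¬redact_dataset).
We now have both O(redact_dataset) and O(¬redact_dataset) — redact_dataset is simultaneously obligatory and forbidden, violating the D-axiom.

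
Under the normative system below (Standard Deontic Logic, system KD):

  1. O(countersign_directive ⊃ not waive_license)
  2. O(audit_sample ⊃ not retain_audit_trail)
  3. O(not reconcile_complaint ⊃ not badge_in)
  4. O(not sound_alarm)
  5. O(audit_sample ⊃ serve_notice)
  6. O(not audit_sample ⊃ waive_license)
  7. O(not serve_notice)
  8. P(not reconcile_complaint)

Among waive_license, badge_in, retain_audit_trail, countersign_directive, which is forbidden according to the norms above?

Premise 7 gives O(not serve_notice).
Premise 5 is O(audit_sample ⊃ serve_notice); contrapositively O(not serve_notice ⊃ not audit_sample). Since O(not serve_notice) holds, K gives O(not audit_sample).
Premise 6 is O(not audit_sample ⊃ waive_license); since O(not audit_sample), deontic closure gives O(waive_license).
Premise 1 is O(countersign_directive ⊃ not waive_license); contrapositively O(waive_license ⊃ not countersign_directive). Since O(waive_license) holds, K gives O(not countersign_directive).
So O(not countersign_directive) holds, i.e. countersign_directive is forbidden. None of the other listed options is forbidden under the premises.

countersign_directive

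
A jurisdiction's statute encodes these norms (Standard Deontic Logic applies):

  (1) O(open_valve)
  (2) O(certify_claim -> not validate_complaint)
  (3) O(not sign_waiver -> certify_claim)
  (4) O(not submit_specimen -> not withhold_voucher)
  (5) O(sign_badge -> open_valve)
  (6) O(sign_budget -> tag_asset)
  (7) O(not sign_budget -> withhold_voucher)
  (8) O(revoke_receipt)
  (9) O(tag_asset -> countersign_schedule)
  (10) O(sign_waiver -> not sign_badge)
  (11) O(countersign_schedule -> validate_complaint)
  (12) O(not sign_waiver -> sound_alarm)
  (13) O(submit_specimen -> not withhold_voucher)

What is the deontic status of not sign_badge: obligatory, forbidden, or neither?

By case analysis on not submit_specimen: premise 4 gives O(not submit_specimen -> not withhold_voucher) and premise 13 gives O(submit_specimen -> not withhold_voucher), so O(not withhold_voucher) either way.
The contrapositive of premise 7 (O(not sign_budget -> withhold_voucher)) is O(not withhold_voucher -> sign_budget), and O(not withhold_voucher) is already established, so O(sign_budget).
Premise 6 is O(sign_budget -> tag_asset); since O(sign_budget), deontic closure gives O(tag_asset).
Applying K to premise 9 (O(tag_asset -> countersign_schedule)) and O(tag_asset) yields O(countersign_schedule).
Premise 11 is O(countersign_schedule -> validate_complaint); since O(countersign_schedule), deontic closure gives O(validate_complaint).
The contrapositive of premise 2 (O(certify_claim -> not validate_complaint)) is O(validate_complaint -> not certify_claim), and O(validate_complaint) is already established, so O(not certify_claim).
Premise 3, O(not sign_waiver -> certify_claim), contraposes to O(not certify_claim -> sign_waiver); with O(not certify_claim) we get O(sign_waiver).
From O(sign_waiver) and premise 10, O(sign_waiver -> not sign_badge), we obtain O(not sign_badge).
Premises 1, 5, 8, 12 do not contribute to this derivation.
Hence not sign_badge is obligatory.

Obligatory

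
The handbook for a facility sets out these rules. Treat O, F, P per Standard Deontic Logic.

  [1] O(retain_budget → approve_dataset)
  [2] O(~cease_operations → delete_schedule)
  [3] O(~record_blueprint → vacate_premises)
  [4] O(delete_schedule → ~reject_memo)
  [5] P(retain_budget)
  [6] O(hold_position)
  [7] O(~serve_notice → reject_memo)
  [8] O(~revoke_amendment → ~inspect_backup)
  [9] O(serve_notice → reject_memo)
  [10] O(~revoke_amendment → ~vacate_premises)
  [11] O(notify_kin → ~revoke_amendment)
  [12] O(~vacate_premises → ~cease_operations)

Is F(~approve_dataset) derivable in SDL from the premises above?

No

Premise 1 is O(retain_budget → approve_dataset), but O(retain_budget) is not derivable from the premises (the permission P(retain_budget) asserts only ~O(~retain_budget), not O(retain_budget)), so it does not yield O(approve_dataset).
No other premise forces O(approve_dataset). An ideal world satisfying every premise can still have ~approve_dataset true, so F(~approve_dataset) is not derivable.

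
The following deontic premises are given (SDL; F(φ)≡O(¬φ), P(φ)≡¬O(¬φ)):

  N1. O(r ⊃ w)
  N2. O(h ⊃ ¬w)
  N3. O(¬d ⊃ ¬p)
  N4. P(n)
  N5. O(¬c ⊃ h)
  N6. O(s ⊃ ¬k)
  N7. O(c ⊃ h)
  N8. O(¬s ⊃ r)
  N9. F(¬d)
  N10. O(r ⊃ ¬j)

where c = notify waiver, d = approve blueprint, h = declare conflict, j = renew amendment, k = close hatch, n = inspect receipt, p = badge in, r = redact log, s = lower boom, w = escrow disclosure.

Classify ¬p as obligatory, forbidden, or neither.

Neither

Premise 3 is O(¬d ⊃ ¬p), but O(¬d) is not derivable from the premises, so it does not yield O(¬p).
No premise or chain of K-axiom applications forces O(¬p), and none forces O(p). So ¬p is neither obligatory nor forbidden under these norms.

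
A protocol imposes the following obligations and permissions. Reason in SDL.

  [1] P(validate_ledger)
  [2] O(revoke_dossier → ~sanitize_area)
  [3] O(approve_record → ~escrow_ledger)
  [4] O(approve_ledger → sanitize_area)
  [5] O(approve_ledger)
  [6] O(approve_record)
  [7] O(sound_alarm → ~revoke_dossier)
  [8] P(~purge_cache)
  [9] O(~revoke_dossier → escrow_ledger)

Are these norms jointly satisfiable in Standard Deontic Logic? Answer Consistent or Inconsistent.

Inconsistent

Premise 5 gives O(approve_ledger).
With premise 4, O(approve_ledger → sanitize_area), the K-axiom yields O(sanitize_area).
The contrapositive of premise 2 (O(revoke_dossier → ~sanitize_area)) is O(sanitize_area → ~revoke_dossier), and O(sanitize_area) is already established, so O(~revoke_dossier).
With premise 9, O(~revoke_dossier → escrow_ledger), the K-axiom yields O(escrow_ledger).
Premise 3 is O(approve_record → ~escrow_ledger); contrapositively O(escrow_ledger → ~approve_record). Since O(escrow_ledger) holds, K gives O(~approve_record).
Yet premise 6 states O(approve_record).
We now have both O(~approve_record) and O(approve_record) — approve_record is simultaneously obligatory and forbidden, violating the D-axiom.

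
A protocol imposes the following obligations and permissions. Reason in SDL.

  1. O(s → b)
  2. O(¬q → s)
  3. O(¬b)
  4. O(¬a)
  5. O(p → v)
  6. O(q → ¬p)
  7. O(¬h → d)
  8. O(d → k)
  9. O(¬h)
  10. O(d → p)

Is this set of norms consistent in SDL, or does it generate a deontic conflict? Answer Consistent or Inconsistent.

Inconsistent

Premise 3 states O(¬b) outright.
Premise 1, O(s → b), contraposes to O(¬b → ¬s); with O(¬b) we get O(¬s).
Premise 2, O(¬q → s), contraposes to O(¬s → q); with O(¬s) we get O(q).
From O(q) and premise 6, O(q → ¬p), we obtain O(¬p).
Premise 10, O(d → p), contraposes to O(¬p → ¬d); with O(¬p) we get O(¬d).
The contrapositive of premise 7 (O(¬h → d)) is O(¬d → h), and O(¬d) is already established, so O(h).
Yet premise 9 states O(¬h).
We now have both O(h) and O(¬h) — h is simultaneously obligatory and forbidden, violating the D-axiom.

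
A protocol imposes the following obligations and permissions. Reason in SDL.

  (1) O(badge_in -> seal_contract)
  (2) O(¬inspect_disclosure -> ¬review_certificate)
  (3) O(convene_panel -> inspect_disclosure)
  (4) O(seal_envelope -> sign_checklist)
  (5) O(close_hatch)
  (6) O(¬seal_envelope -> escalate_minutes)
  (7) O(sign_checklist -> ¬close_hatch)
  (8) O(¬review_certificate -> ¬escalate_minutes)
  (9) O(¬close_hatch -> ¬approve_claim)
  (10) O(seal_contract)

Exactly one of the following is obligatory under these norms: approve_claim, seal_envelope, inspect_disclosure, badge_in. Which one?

From premise 5 we have O(close_hatch).
Premise 7, O(sign_checklist -> ¬close_hatch), contraposes to O(close_hatch -> ¬sign_checklist); with O(close_hatch) we get O(¬sign_checklist).
The contrapositive of premise 4 (O(seal_envelope -> sign_checklist)) is O(¬sign_checklist -> ¬seal_envelope), and O(¬sign_checklist) is already established, so O(¬seal_envelope).
Applying K to premise 6 (O(¬seal_envelope -> escalate_minutes)) and O(¬seal_envelope) yields O(escalate_minutes).
The contrapositive of premise 8 (O(¬review_certificate -> ¬escalate_minutes)) is O(escalate_minutes -> review_certificate), and O(escalate_minutes) is already established, so O(review_certificate).
Premise 2 is O(¬inspect_disclosure -> ¬review_certificate); contrapositively O(review_certificate -> inspect_disclosure). Since O(review_certificate) holds, K gives O(inspect_disclosure).
So O(inspect_disclosure) holds — inspect_disclosure is obligatory. None of the other listed options is made obligatory by any chain of premises.

inspect_disclosure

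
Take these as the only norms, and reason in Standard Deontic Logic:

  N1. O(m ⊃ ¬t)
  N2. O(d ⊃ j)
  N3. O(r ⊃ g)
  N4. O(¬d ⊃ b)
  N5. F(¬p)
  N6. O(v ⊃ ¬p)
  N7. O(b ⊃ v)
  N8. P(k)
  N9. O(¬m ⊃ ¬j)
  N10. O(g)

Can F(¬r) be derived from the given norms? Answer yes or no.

Premise 3 is O(r ⊃ g); even if O(g) held, inferring O(r) would be affirming the consequent — invalid.
No other premise forces O(r). An ideal world satisfying every premise can still have ¬r true, so F(¬r) is not derivable.

No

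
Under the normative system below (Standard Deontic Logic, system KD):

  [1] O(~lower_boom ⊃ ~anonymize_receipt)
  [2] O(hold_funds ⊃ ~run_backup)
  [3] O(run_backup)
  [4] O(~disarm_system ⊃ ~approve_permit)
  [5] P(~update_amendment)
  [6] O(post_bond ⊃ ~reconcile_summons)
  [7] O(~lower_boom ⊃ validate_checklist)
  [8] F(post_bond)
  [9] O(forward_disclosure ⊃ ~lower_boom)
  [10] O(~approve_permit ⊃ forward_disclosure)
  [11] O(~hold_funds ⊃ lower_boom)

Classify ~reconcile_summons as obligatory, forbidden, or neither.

Premise 6 is O(post_bond ⊃ ~reconcile_summons), but O(post_bond) is not derivable from the premises, so it does not yield O(~reconcile_summons).
No premise or chain of K-axiom applications forces O(~reconcile_summons), and none forces O(reconcile_summons). So ~reconcile_summons is neither obligatory nor forbidden under these norms.

Neither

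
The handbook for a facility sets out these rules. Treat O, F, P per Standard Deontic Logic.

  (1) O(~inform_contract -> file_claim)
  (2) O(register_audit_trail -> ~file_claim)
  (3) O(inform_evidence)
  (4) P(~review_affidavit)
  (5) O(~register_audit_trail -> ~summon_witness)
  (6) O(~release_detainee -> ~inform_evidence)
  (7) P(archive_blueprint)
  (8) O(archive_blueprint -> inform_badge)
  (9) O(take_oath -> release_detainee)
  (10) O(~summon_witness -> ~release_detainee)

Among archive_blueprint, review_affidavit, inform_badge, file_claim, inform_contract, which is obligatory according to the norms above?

inform_contract

Premise 3 gives O(inform_evidence).
Premise 6, O(~release_detainee -> ~inform_evidence), contraposes to O(inform_evidence -> release_detainee); with O(inform_evidence) we get O(release_detainee).
The contrapositive of premise 10 (O(~summon_witness -> ~release_detainee)) is O(release_detainee -> summon_witness), and O(release_detainee) is already established, so O(summon_witness).
Premise 5, O(~register_audit_trail -> ~summon_witness), contraposes to O(summon_witness -> register_audit_trail); with O(summon_witness) we get O(register_audit_trail).
With premise 2, O(register_audit_trail -> ~file_claim), the K-axiom yields O(~file_claim).
Premise 1, O(~inform_contract -> file_claim), contraposes to O(~file_claim -> inform_contract); with O(~file_claim) we get O(inform_contract).
So O(inform_contract) holds — inform_contract is obligatory. None of the other listed options is made obligatory by any chain of premises.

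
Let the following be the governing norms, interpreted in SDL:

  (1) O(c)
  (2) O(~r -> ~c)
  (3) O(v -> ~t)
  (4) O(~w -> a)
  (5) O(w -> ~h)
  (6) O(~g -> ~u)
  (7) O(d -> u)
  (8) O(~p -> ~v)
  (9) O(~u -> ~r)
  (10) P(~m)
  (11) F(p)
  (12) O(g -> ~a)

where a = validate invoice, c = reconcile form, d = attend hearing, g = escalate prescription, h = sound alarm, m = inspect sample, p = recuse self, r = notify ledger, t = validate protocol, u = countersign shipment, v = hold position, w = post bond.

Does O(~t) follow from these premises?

Premise 3 is O(v -> ~t), but O(v) is not derivable from the premises, so it does not yield O(~t).
No other premise forces O(~t). An ideal world satisfying every premise can still have ~t false, so O(~t) is not derivable.

No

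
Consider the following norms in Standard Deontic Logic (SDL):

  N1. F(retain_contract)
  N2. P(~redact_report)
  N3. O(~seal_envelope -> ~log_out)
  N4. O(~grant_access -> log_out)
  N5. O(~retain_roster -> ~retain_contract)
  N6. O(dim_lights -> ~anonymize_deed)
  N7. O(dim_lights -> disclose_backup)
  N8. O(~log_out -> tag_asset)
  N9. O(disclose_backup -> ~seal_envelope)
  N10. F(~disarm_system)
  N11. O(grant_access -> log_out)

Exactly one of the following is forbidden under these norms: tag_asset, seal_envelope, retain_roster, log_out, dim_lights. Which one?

Premises 4 and 11 are O(~grant_access -> log_out) and O(grant_access -> log_out); every ideal world satisfies ~grant_access or grant_access, so in either case log_out holds — hence O(log_out).
Premise 3 is O(~seal_envelope -> ~log_out); contrapositively O(log_out -> seal_envelope). Since O(log_out) holds, K gives O(seal_envelope).
The contrapositive of premise 9 (O(disclose_backup -> ~seal_envelope)) is O(seal_envelope -> ~disclose_backup), and O(seal_envelope) is already established, so O(~disclose_backup).
Premise 7 is O(dim_lights -> disclose_backup); contrapositively O(~disclose_backup -> ~dim_lights). Since O(~disclose_backup) holds, K gives O(~dim_lights).
So O(~dim_lights) holds, i.e. dim_lights is forbidden. None of the other listed options is forbidden under the premises.

dim_lights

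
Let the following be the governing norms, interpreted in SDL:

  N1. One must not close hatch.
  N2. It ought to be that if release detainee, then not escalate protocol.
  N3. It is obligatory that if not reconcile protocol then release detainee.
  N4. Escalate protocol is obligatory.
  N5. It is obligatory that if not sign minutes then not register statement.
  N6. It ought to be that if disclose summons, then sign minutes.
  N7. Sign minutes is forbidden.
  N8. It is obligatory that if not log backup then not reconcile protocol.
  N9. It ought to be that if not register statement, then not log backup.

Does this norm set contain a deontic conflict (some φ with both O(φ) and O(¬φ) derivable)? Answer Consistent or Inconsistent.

From premise 4 we have O(escalate_protocol).
The contrapositive of premise 2 (O(release_detainee → ¬escalate_protocol)) is O(escalate_protocol → ¬release_detainee), and O(escalate_protocol) is already established, so O(¬release_detainee).
The contrapositive of premise 3 (O(¬reconcile_protocol → release_detainee)) is O(¬release_detainee → reconcile_protocol), and O(¬release_detainee) is already established, so O(reconcile_protocol).
Premise 8 is O(¬log_backup → ¬reconcile_protocol); contrapositively O(reconcile_protocol → log_backup). Since O(reconcile_protocol) holds, K gives O(log_backup).
Premise 9, O(¬register_statement → ¬log_backup), contraposes to O(log_backup → register_statement); with O(log_backup) we get O(register_statement).
Premise 5, O(¬sign_minutes → ¬register_statement), contraposes to O(register_statement → sign_minutes); with O(register_statement) we get O(sign_minutes).
But premise 7, F(sign_minutes), means O(¬sign_minutes).
We now have both O(sign_minutes) and O(¬sign_minutes) — sign_minutes is simultaneously obligatory and forbidden, violating the D-axiom.

Inconsistent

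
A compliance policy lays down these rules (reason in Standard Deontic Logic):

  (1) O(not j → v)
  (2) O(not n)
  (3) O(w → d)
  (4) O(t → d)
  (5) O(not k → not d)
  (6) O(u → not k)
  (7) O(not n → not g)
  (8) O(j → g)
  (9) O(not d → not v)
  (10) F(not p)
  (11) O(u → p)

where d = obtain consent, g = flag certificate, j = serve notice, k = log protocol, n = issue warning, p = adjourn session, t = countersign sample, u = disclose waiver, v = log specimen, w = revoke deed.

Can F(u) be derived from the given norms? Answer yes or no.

Premise 2 states O(not n) outright.
From O(not n) and premise 7, O(not n → not g), we obtain O(not g).
Premise 8 is O(j → g); contrapositively O(not g → not j). Since O(not g) holds, K gives O(not j).
Premise 1 is O(not j → v); since O(not j), deontic closure gives O(v).
Premise 9, O(not d → not v), contraposes to O(v → d); with O(v) we get O(d).
Premise 5 is O(not k → not d); contrapositively O(d → k). Since O(d) holds, K gives O(k).
The contrapositive of premise 6 (O(u → not k)) is O(k → not u), and O(k) is already established, so O(not u).
Premises 3, 4, 10, 11 do not contribute to this derivation.
So O(not u) holds, i.e. F(u). The claim follows.

Yes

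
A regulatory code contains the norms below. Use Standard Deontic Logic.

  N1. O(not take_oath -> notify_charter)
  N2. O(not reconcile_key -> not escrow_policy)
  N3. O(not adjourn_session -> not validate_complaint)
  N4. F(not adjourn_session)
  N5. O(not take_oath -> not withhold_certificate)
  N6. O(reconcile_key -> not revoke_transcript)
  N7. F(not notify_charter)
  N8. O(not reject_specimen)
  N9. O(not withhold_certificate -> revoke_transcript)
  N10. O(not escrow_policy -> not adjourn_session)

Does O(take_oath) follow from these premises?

Premise 4, F(not adjourn_session), is equivalent to O(adjourn_session).
The contrapositive of premise 10 (O(not escrow_policy -> not adjourn_session)) is O(adjourn_session -> escrow_policy), and O(adjourn_session) is already established, so O(escrow_policy).
Premise 2, O(not reconcile_key -> not escrow_policy), contraposes to O(escrow_policy -> reconcile_key); with O(escrow_policy) we get O(reconcile_key).
Applying K to premise 6 (O(reconcile_key -> not revoke_transcript)) and O(reconcile_key) yields O(not revoke_transcript).
The contrapositive of premise 9 (O(not withhold_certificate -> revoke_transcript)) is O(not revoke_transcript -> withhold_certificate), and O(not revoke_transcript) is already established, so O(withhold_certificate).
Premise 5, O(not take_oath -> not withhold_certificate), contraposes to O(withhold_certificate -> take_oath); with O(withhold_certificate) we get O(take_oath).
Premises 1, 3, 7, 8 do not contribute to this derivation.
So O(take_oath) follows.

Yes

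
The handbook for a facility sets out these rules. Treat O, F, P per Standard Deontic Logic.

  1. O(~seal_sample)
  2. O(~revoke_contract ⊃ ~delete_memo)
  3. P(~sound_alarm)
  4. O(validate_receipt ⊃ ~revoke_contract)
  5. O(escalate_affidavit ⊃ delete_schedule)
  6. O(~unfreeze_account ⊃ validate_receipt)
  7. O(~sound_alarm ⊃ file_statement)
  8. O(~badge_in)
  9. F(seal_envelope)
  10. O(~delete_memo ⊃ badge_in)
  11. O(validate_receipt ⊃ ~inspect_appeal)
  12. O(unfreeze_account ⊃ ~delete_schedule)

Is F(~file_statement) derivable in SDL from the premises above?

Premise 7 is O(~sound_alarm ⊃ file_statement), but O(~sound_alarm) is not derivable from the premises (the permission P(~sound_alarm) asserts only ~O(sound_alarm), not O(~sound_alarm)), so it does not yield O(file_statement).
No other premise forces O(file_statement). An ideal world satisfying every premise can still have ~file_statement true, so F(~file_statement) is not derivable.

No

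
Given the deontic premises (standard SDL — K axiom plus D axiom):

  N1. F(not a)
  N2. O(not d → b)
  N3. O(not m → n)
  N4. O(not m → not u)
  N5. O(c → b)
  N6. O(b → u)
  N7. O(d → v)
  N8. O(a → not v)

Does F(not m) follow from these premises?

F(not a) at premise 1 means O(a).
Applying K to premise 8 (O(a → not v)) and O(a) yields O(not v).
The contrapositive of premise 7 (O(d → v)) is O(not v → not d), and O(not v) is already established, so O(not d).
Premise 2 is O(not d → b); since O(not d), deontic closure gives O(b).
Applying K to premise 6 (O(b → u)) and O(b) yields O(u).
Premise 4, O(not m → not u), contraposes to O(u → m); with O(u) we get O(m).
Premises 3, 5 do not contribute to this derivation.
So O(m) holds, i.e. F(not m). The claim follows.

Yes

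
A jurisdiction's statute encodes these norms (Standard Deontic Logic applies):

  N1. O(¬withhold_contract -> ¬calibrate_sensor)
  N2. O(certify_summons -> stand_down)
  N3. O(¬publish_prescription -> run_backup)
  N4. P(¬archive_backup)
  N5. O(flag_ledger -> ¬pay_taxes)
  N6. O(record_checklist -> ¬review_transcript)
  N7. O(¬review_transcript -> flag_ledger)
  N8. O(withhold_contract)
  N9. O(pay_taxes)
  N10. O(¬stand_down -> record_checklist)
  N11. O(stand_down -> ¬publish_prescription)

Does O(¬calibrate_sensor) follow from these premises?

Premise 1 is O(¬withhold_contract -> ¬calibrate_sensor), but O(¬withhold_contract) is not derivable from the premises, so it does not yield O(¬calibrate_sensor).
No other premise forces O(¬calibrate_sensor). An ideal world satisfying every premise can still have ¬calibrate_sensor false, so O(¬calibrate_sensor) is not derivable.

No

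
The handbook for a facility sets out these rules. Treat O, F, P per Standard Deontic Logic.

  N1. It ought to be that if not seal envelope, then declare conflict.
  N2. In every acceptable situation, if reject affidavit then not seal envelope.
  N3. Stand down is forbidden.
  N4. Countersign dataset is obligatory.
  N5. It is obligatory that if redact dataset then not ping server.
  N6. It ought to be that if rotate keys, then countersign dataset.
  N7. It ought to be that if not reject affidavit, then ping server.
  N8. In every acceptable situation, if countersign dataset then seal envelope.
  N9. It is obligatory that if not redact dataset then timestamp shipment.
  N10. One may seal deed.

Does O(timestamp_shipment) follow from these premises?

Yes

Premise 4 gives O(countersign_dataset).
With premise 8, O(countersign_dataset → seal_envelope), the K-axiom yields O(seal_envelope).
The contrapositive of premise 2 (O(reject_affidavit → ¬seal_envelope)) is O(seal_envelope → ¬reject_affidavit), and O(seal_envelope) is already established, so O(¬reject_affidavit).
Premise 7 is O(¬reject_affidavit → ping_server); since O(¬reject_affidavit), deontic closure gives O(ping_server).
Premise 5, O(redact_dataset → ¬ping_server), contraposes to O(ping_server → ¬redact_dataset); with O(ping_server) we get O(¬redact_dataset).
Applying K to premise 9 (O(¬redact_dataset → timestamp_shipment)) and O(¬redact_dataset) yields O(timestamp_shipment).
Premises 1, 3, 6, 10 do not contribute to this derivation.
So O(timestamp_shipment) follows.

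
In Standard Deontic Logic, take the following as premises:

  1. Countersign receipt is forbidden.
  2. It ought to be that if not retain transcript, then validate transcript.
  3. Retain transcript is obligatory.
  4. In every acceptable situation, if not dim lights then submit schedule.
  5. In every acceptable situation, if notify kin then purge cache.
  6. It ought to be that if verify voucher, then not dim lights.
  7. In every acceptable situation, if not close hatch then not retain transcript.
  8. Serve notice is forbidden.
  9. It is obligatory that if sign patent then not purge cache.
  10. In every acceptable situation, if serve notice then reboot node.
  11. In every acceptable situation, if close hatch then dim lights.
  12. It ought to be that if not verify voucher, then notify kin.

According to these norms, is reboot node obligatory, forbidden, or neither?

Premise 10 is O(serve_notice → reboot_node), but O(serve_notice) is not derivable from the premises, so it does not yield O(reboot_node).
No premise or chain of K-axiom applications forces O(reboot_node), and none forces O(¬reboot_node). So reboot_node is neither obligatory nor forbidden under these norms.

Neither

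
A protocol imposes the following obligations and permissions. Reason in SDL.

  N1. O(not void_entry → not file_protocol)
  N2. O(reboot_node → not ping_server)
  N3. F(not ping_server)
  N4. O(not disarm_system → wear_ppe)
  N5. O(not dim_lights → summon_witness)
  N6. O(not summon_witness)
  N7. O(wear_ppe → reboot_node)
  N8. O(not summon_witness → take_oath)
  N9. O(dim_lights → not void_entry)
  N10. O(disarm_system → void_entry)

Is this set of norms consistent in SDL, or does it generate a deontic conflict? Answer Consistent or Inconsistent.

Premise 3 is F(not ping_server), i.e. O(ping_server).
Premise 2, O(reboot_node → not ping_server), contraposes to O(ping_server → not reboot_node); with O(ping_server) we get O(not reboot_node).
Premise 7 is O(wear_ppe → reboot_node); contrapositively O(not reboot_node → not wear_ppe). Since O(not reboot_node) holds, K gives O(not wear_ppe).
Premise 4, O(not disarm_system → wear_ppe), contraposes to O(not wear_ppe → disarm_system); with O(not wear_ppe) we get O(disarm_system).
Applying K to premise 10 (O(disarm_system → void_entry)) and O(disarm_system) yields O(void_entry).
Premise 9, O(dim_lights → not void_entry), contraposes to O(void_entry → not dim_lights); with O(void_entry) we get O(not dim_lights).
From O(not dim_lights) and premise 5, O(not dim_lights → summon_witness), we obtain O(summon_witness).
However, premise 6 gives O(not summon_witness).
We now have both O(summon_witness) and O(not summon_witness) — summon_witness is simultaneously obligatory and forbidden, violating the D-axiom.

Inconsistent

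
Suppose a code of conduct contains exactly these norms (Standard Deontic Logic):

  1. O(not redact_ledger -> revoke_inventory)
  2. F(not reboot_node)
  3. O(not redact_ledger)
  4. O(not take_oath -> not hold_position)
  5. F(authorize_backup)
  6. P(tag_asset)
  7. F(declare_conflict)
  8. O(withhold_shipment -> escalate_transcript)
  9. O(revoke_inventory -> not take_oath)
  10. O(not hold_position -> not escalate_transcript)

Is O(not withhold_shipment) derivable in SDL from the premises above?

Yes

Premise 3 gives O(not redact_ledger).
From O(not redact_ledger) and premise 1, O(not redact_ledger -> revoke_inventory), we obtain O(revoke_inventory).
Premise 9 is O(revoke_inventory -> not take_oath); since O(revoke_inventory), deontic closure gives O(not take_oath).
Applying K to premise 4 (O(not take_oath -> not hold_position)) and O(not take_oath) yields O(not hold_position).
Premise 10 is O(not hold_position -> not escalate_transcript); since O(not hold_position), deontic closure gives O(not escalate_transcript).
The contrapositive of premise 8 (O(withhold_shipment -> escalate_transcript)) is O(not escalate_transcript -> not withhold_shipment), and O(not escalate_transcript) is already established, so O(not withhold_shipment).
Premises 2, 5, 6, 7 do not contribute to this derivation.
So O(not withhold_shipment) follows.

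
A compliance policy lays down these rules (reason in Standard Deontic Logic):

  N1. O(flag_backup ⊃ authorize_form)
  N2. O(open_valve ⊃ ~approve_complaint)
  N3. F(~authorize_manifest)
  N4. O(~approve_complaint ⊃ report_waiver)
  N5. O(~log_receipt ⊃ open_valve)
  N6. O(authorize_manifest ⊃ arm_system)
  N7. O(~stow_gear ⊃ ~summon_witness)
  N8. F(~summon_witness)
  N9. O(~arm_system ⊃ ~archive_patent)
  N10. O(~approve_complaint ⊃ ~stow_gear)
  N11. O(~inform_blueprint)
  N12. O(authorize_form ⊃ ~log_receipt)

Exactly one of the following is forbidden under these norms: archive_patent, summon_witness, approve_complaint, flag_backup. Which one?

Premise 8, F(~summon_witness), is equivalent to O(summon_witness).
Premise 7 is O(~stow_gear ⊃ ~summon_witness); contrapositively O(summon_witness ⊃ stow_gear). Since O(summon_witness) holds, K gives O(stow_gear).
Premise 10, O(~approve_complaint ⊃ ~stow_gear), contraposes to O(stow_gear ⊃ approve_complaint); with O(stow_gear) we get O(approve_complaint).
The contrapositive of premise 2 (O(open_valve ⊃ ~approve_complaint)) is O(approve_complaint ⊃ ~open_valve), and O(approve_complaint) is already established, so O(~open_valve).
Premise 5, O(~log_receipt ⊃ open_valve), contraposes to O(~open_valve ⊃ log_receipt); with O(~open_valve) we get O(log_receipt).
Premise 12 is O(authorize_form ⊃ ~log_receipt); contrapositively O(log_receipt ⊃ ~authorize_form). Since O(log_receipt) holds, K gives O(~authorize_form).
Premise 1 is O(flag_backup ⊃ authorize_form); contrapositively O(~authorize_form ⊃ ~flag_backup). Since O(~authorize_form) holds, K gives O(~flag_backup).
So O(~flag_backup) holds, i.e. flag_backup is forbidden. None of the other listed options is forbidden under the premises.

flag_backup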